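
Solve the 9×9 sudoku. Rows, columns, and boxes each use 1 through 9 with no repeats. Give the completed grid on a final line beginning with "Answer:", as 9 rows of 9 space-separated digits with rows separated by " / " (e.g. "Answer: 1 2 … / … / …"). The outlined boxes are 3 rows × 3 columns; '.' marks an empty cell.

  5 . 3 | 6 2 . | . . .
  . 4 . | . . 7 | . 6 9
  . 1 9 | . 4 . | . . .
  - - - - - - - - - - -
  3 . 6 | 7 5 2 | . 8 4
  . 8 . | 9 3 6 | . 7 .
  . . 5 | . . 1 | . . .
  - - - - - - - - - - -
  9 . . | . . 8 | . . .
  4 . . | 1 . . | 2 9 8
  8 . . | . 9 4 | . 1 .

Step 1. [r1c2∈{7}] only 7 remains possible at r1c2, so r1c2=7.
Step 2. [r4c7∈{1,9}] in row 4, 1 fits only at r4c7. So r4c7=1.
Step 3. [r5c7∈{5}] only 5 remains possible at r5c7. So r5c7=5.
Step 4. [r2c4∈{3,5,8}] row 2 places 5 nowhere but r2c4. So r2c4=5.
Step 5. [r2c7∈{3,8}] row 2 places 3 nowhere but r2c7 ⇒ r2c7=3.
Step 6. [r5c9∈{2}] r5c9's peers cover all but 2 ⇒ r5c9=2.
Step 7. [r2c1∈{2}] r2c1 has the single candidate 2, so r2c1=2.
Step 8. [r7c3∈{1,2,7}] row 7 places 1 nowhere but r7c3. So r7c3=1.
Step 9. [r9c3∈{2,7}] across col 3, 2 lands solely at r9c3 ⇒ r9c3=2.
Step 10. [r9c4∈{3}] nothing but 3 survives at r9c4 ⇒ r9c4=3.
Step 11. [r3c4∈{8}] r3c4 is down to just 8 ⇒ r3c4=8.
Step 12. [r8c2∈{3,5,6}] r8c2 is the only open cell in row 8 admitting 3. So r8c2=3.
Step 13. [r3c7∈{7}] r3c7's peers cover all but 7, so r3c7=7.
Step 14. [r9c7∈{6}] nothing but 6 survives at r9c7 ⇒ r9c7=6.
Step 15. [r3c9∈{5}] r3c9 is down to just 5, so r3c9=5.
Step 16. [r7c8∈{3,4,5}] r7c8 is the only open cell in col 8 admitting 5 ⇒ r7c8=5.
Step 17. [r8c5∈{6,7}] 6 has one home in row 8: r8c5 ⇒ r8c5=6.
Step 18. [r7c9∈{3,7}] in row 7, 3 fits only at r7c9 ⇒ r7c9=3.
Step 19. [r6c7∈{9}] only 9 remains possible at r6c7, so r6c7=9.
Step 20. [r1c7∈{4,8}] 8 has one home in row 1: r1c7 ⇒ r1c7=8.
Step 21. [r6c1∈{7}] nothing but 7 survives at r6c1 ⇒ r6c1=7.
Step 22. [r5c1∈{1}] r5c1's peers cover all but 1 ⇒ r5c1=1.
Step 23. [r6c4∈{4}] r6c4 has the single candidate 4, so r6c4=4.
Step 24. [r2c5∈{1}] nothing but 1 survives at r2c5 ⇒ r2c5=1.
Step 25. [r4c2∈{9}] r4c2 is down to just 9. So r4c2=9.
Step 26. [r6c2∈{2}] r6c2's peers cover all but 2 ⇒ r6c2=2.
Step 27. [r1c6∈{9}] r1c6 has the single candidate 9 ⇒ r1c6=9.
Step 28. [r1c8∈{4}] nothing but 4 survives at r1c8. So r1c8=4.
Step 29. [r7c7∈{4}] r7c7 has the single candidate 4. So r7c7=4.
Step 30. [r3c8∈{2}] r3c8 is down to just 2 ⇒ r3c8=2.
Step 31. [r6c9∈{6}] r6c9 has the single candidate 6. So r6c9=6.
Step 32. [r8c6∈{5}] r8c6's peers cover all but 5. So r8c6=5.
Step 33. [r7c5∈{7}] r7c5 has the single candidate 7 ⇒ r7c5=7.
Step 34. [r8c3∈{7}] r8c3's peers cover all but 7 ⇒ r8c3=7.
Step 35. [r2c3∈{8}] nothing but 8 survives at r2c3, so r2c3=8.
Step 36. [r9c9∈{7}] only 7 remains possible at r9c9, so r9c9=7.
Step 37. [r6c5∈{8}] only 8 remains possible at r6c5 ⇒ r6c5=8.
Step 38. [r9c2∈{5}] only 5 remains possible at r9c2, so r9c2=5.
Step 39. [r5c3∈{4}] nothing but 4 survives at r5c3. So r5c3=4.
Step 40. [r1c9∈{1}] only 1 remains possible at r1c9, so r1c9=1.
Step 41. [r6c8∈{3}] r6c8 has the single candidate 3, so r6c8=3.
Step 42. [r3c1∈{6}] r3c1 has the single candidate 6. So r3c1=6.
Step 43. [r7c2∈{6}] only 6 remains possible at r7c2, so r7c2=6.
Step 44. [r7c4∈{2}] nothing but 2 survives at r7c4, so r7c4=2.
Step 45. [r3c6∈{3}] nothing but 3 survives at r3c6. So r3c6=3.

Answer: 5 7 3 6 2 9 8 4 1 / 2 4 8 5 1 7 3 6 9 / 6 1 9 8 4 3 7 2 5 / 3 9 6 7 5 2 1 8 4 / 1 8 4 9 3 6 5 7 2 / 7 2 5 4 8 1 9 3 6 / 9 6 1 2 7 8 4 5 3 / 4 3 7 1 6 5 2 9 8 / 8 5 2 3 9 4 6 1 7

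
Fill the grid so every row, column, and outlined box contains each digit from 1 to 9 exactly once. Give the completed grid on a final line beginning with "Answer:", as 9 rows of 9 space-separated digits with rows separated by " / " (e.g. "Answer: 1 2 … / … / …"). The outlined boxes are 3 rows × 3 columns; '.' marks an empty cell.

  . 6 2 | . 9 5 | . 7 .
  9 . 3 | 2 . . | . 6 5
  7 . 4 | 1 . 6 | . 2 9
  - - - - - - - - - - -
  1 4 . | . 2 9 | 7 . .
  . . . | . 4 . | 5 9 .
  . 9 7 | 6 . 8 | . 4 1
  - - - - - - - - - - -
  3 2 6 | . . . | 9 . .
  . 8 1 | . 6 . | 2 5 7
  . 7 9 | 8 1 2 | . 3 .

Step 1. [r6c7∈{3}] nothing but 3 survives at r6c7, so r6c7=3.
Step 2. [r4c4∈{3,5}] row 4 places 3 nowhere but r4c4. So r4c4=3.
Step 3. [r1c4∈{4}] only 4 remains possible at r1c4, so r1c4=4.
Step 4. [r3c7∈{8}] only 8 remains possible at r3c7. So r3c7=8.
Step 5. [r4c8∈{8}] nothing but 8 survives at r4c8. So r4c8=8.
Step 6. [r5c1∈{2,6,8}] col 1 places 6 nowhere but r5c1. So r5c1=6.
Step 7. [r2c6∈{7}] r2c6's peers cover all but 7 ⇒ r2c6=7.
Step 8. [r6c5∈{5}] only 5 remains possible at r6c5, so r6c5=5.
Step 9. [r8c1∈{4}] nothing but 4 survives at r8c1. So r8c1=4.
Step 10. [r9c7∈{4,6}] r9c7 is the only open cell in col 7 admitting 6, so r9c7=6.
Step 11. [r7c4∈{5,7}] across row 7, 5 lands solely at r7c4. So r7c4=5.
Step 12. [r7c6∈{4}] only 4 remains possible at r7c6 ⇒ r7c6=4.
Step 13. [r2c2∈{1}] r2c2 is down to just 1. So r2c2=1.
Step 14. [r5c3∈{8}] r5c3 is down to just 8, so r5c3=8.
Step 15. [r9c9∈{4}] r9c9 is down to just 4, so r9c9=4.
Step 16. [r2c7∈{4}] only 4 remains possible at r2c7. So r2c7=4.
Step 17. [r8c4∈{9}] r8c4's peers cover all but 9, so r8c4=9.
Step 18. [r7c9∈{8}] nothing but 8 survives at r7c9, so r7c9=8.
Step 19. [r1c9∈{3}] r1c9 has the single candidate 3, so r1c9=3.
Step 20. [r4c3∈{5}] r4c3 is down to just 5 ⇒ r4c3=5.
Step 21. [r4c9∈{6}] nothing but 6 survives at r4c9, so r4c9=6.
Step 22. [r1c7∈{1}] nothing but 1 survives at r1c7. So r1c7=1.
Step 23. [r1c1∈{8}] only 8 remains possible at r1c1. So r1c1=8.
Step 24. [r5c6∈{1}] only 1 remains possible at r5c6. So r5c6=1.
Step 25. [r3c2∈{5}] r3c2 has the single candidate 5, so r3c2=5.
Step 26. [r9c1∈{5}] only 5 remains possible at r9c1, so r9c1=5.
Step 27. [r7c5∈{7}] r7c5's peers cover all but 7, so r7c5=7.
Step 28. [r5c9∈{2}] r5c9 is down to just 2, so r5c9=2.
Step 29. [r3c5∈{3}] nothing but 3 survives at r3c5, so r3c5=3.
Step 30. [r8c6∈{3}] r8c6's peers cover all but 3, so r8c6=3.
Step 31. [r2c5∈{8}] r2c5 is down to just 8 ⇒ r2c5=8.
Step 32. [r5c2∈{3}] r5c2 is down to just 3 ⇒ r5c2=3.
Step 33. [r6c1∈{2}] r6c1's peers cover all but 2. So r6c1=2.
Step 34. [r5c4∈{7}] nothing but 7 survives at r5c4 ⇒ r5c4=7.
Step 35. [r7c8∈{1}] nothing but 1 survives at r7c8, so r7c8=1.

Answer: 8 6 2 4 9 5 1 7 3 / 9 1 3 2 8 7 4 6 5 / 7 5 4 1 3 6 8 2 9 / 1 4 5 3 2 9 7 8 6 / 6 3 8 7 4 1 5 9 2 / 2 9 7 6 5 8 3 4 1 / 3 2 6 5 7 4 9 1 8 / 4 8 1 9 6 3 2 5 7 / 5 7 9 8 1 2 6 3 4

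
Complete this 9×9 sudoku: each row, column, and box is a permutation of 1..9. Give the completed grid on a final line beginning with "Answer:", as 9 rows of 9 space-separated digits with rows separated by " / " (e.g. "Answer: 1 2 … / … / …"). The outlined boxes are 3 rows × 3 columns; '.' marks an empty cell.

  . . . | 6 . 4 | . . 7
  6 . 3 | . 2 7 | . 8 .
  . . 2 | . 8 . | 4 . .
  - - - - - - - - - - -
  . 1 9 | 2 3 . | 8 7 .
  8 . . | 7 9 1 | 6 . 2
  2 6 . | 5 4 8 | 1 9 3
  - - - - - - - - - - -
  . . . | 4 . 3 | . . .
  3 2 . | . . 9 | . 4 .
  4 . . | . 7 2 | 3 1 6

Step 1. [r9c2∈{5,8,9}] across row 9, 9 lands solely at r9c2, so r9c2=9.
Step 2. [r9c3∈{5,8}] in row 9, 5 fits only at r9c3, so r9c3=5.
Step 3. [r3c6∈{5}] nothing but 5 survives at r3c6, so r3c6=5.
Step 4. [r1c5∈{1}] r1c5 is down to just 1, so r1c5=1.
Step 5. [r5c8∈{5}] r5c8 is down to just 5 ⇒ r5c8=5.
Step 6. [r3c1∈{1,7,9}] r3c1 is the only open cell in box 1 admitting 1 ⇒ r3c1=1.
Step 7. [r3c9∈{9}] r3c9's peers cover all but 9 ⇒ r3c9=9.
Step 8. [r2c7∈{5}] r2c7 is down to just 5, so r2c7=5.
Step 9. [r7c3∈{1,6,7,8}] row 7 places 1 nowhere but r7c3. So r7c3=1.
Step 10. [r7c1∈{7}] only 7 remains possible at r7c1. So r7c1=7.
Step 11. [r7c2∈{8}] nothing but 8 survives at r7c2. So r7c2=8.
Step 12. [r7c8∈{2}] r7c8 is down to just 2. So r7c8=2.
Step 13. [r8c9∈{5,8}] across col 9, 8 lands solely at r8c9 ⇒ r8c9=8.
Step 14. [r8c5∈{5,6}] across row 8, 5 lands solely at r8c5 ⇒ r8c5=5.
Step 15. [r4c1∈{5}] r4c1 has the single candidate 5, so r4c1=5.
Step 16. [r1c8∈{3}] r1c8 is down to just 3. So r1c8=3.
Step 17. [r5c2∈{3,4}] in row 5, 3 fits only at r5c2, so r5c2=3.
Step 18. [r6c3∈{7}] nothing but 7 survives at r6c3. So r6c3=7.
Step 19. [r3c2∈{7}] nothing but 7 survives at r3c2 ⇒ r3c2=7.
Step 20. [r1c2∈{5}] nothing but 5 survives at r1c2, so r1c2=5.
Step 21. [r4c6∈{6}] nothing but 6 survives at r4c6, so r4c6=6.
Step 22. [r7c7∈{9}] r7c7's peers cover all but 9. So r7c7=9.
Step 23. [r1c7∈{2}] nothing but 2 survives at r1c7, so r1c7=2.
Step 24. [r7c9∈{5}] r7c9 has the single candidate 5 ⇒ r7c9=5.
Step 25. [r7c5∈{6}] r7c5's peers cover all but 6, so r7c5=6.
Step 26. [r2c2∈{4}] nothing but 4 survives at r2c2 ⇒ r2c2=4.
Step 27. [r3c8∈{6}] r3c8 has the single candidate 6. So r3c8=6.
Step 28. [r8c3∈{6}] nothing but 6 survives at r8c3 ⇒ r8c3=6.
Step 29. [r5c3∈{4}] nothing but 4 survives at r5c3. So r5c3=4.
Step 30. [r1c3∈{8}] r1c3 has the single candidate 8 ⇒ r1c3=8.
Step 31. [r9c4∈{8}] r9c4 has the single candidate 8 ⇒ r9c4=8.
Step 32. [r8c7∈{7}] r8c7 has the single candidate 7. So r8c7=7.
Step 33. [r8c4∈{1}] nothing but 1 survives at r8c4. So r8c4=1.
Step 34. [r3c4∈{3}] nothing but 3 survives at r3c4, so r3c4=3.
Step 35. [r2c9∈{1}] only 1 remains possible at r2c9. So r2c9=1.
Step 36. [r4c9∈{4}] nothing but 4 survives at r4c9. So r4c9=4.
Step 37. [r1c1∈{9}] r1c1 has the single candidate 9 ⇒ r1c1=9.
Step 38. [r2c4∈{9}] r2c4 is down to just 9. So r2c4=9.

Answer: 9 5 8 6 1 4 2 3 7 / 6 4 3 9 2 7 5 8 1 / 1 7 2 3 8 5 4 6 9 / 5 1 9 2 3 6 8 7 4 / 8 3 4 7 9 1 6 5 2 / 2 6 7 5 4 8 1 9 3 / 7 8 1 4 6 3 9 2 5 / 3 2 6 1 5 9 7 4 8 / 4 9 5 8 7 2 3 1 6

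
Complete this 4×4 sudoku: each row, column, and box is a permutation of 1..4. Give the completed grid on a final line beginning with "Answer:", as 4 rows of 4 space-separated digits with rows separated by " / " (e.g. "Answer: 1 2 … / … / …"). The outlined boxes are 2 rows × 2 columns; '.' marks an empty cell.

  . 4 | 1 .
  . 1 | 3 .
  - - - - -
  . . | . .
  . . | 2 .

Step 1. [r4c2∈{3}] r4c2 has the single candidate 3, so r4c2=3.
Step 2. [r3c3∈{4}] nothing but 4 survives at r3c3, so r3c3=4.
Step 3. [r2c1∈{2}] r2c1 has the single candidate 2. So r2c1=2.
Step 4. [r3c1∈{1}] only 1 remains possible at r3c1 ⇒ r3c1=1.
Step 5. [r4c1∈{4}] only 4 remains possible at r4c1 ⇒ r4c1=4.
Step 6. [r4c4∈{1}] r4c4 has the single candidate 1, so r4c4=1.
Step 7. [r1c4∈{2}] only 2 remains possible at r1c4 ⇒ r1c4=2.
Step 8. [r1c1∈{3}] r1c1 has the single candidate 3. So r1c1=3.
Step 9. [r3c2∈{2}] only 2 remains possible at r3c2, so r3c2=2.
Step 10. [r3c4∈{3}] r3c4's peers cover all but 3 ⇒ r3c4=3.
Step 11. [r2c4∈{4}] only 4 remains possible at r2c4, so r2c4=4.

Answer: 3 4 1 2 / 2 1 3 4 / 1 2 4 3 / 4 3 2 1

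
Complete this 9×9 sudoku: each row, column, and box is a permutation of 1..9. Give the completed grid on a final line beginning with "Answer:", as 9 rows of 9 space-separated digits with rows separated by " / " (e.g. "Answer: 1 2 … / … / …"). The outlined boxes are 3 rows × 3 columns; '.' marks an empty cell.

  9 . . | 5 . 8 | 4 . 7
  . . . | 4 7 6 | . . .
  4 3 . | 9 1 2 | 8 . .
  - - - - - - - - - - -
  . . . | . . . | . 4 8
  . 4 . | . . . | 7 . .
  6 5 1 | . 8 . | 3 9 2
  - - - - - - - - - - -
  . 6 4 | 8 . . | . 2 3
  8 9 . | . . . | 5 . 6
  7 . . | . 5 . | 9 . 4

Step 1. [r7c6∈{1,7,9}] r7c6 is the only open cell in row 7 admitting 7, so r7c6=7.
Step 2. [r7c7∈{1}] r7c7 is down to just 1, so r7c7=1.
Step 3. [r2c1∈{1,2,5}] 1 has one home in col 1: r2c1, so r2c1=1.
Step 4. [r1c2∈{2}] nothing but 2 survives at r1c2 ⇒ r1c2=2.
Step 5. [r9c4∈{1,2,3,6}] in row 9, 6 fits only at r9c4. So r9c4=6.
Step 6. [r3c9∈{5}] only 5 remains possible at r3c9. So r3c9=5.
Step 7. [r5c3∈{2,3,8,9}] row 5 places 8 nowhere but r5c3. So r5c3=8.
Step 8. [r4c3∈{2,3,7,9}] across col 3, 9 lands solely at r4c3, so r4c3=9.
Step 9. [r1c5∈{3}] nothing but 3 survives at r1c5, so r1c5=3.
Step 10. [r5c6∈{1,3,5,9}] 9 has one home in col 6: r5c6 ⇒ r5c6=9.
Step 11. [r3c8∈{6}] only 6 remains possible at r3c8 ⇒ r3c8=6.
Step 12. [r5c5∈{2,6}] r5c5 is the only open cell in row 5 admitting 6, so r5c5=6.
Step 13. [r4c5∈{2}] only 2 remains possible at r4c5, so r4c5=2.
Step 14. [r8c4∈{1,2,3}] col 4 places 2 nowhere but r8c4, so r8c4=2.
Step 15. [r8c6∈{1,3,4}] across row 8, 1 lands solely at r8c6. So r8c6=1.
Step 16. [r4c1∈{3}] r4c1's peers cover all but 3, so r4c1=3.
Step 17. [r4c4∈{1,7}] row 4 places 1 nowhere but r4c4 ⇒ r4c4=1.
Step 18. [r5c9∈{1}] r5c9 is down to just 1 ⇒ r5c9=1.
Step 19. [r8c3∈{3}] r8c3's peers cover all but 3 ⇒ r8c3=3.
Step 20. [r1c8∈{1}] only 1 remains possible at r1c8. So r1c8=1.
Step 21. [r5c1∈{2}] only 2 remains possible at r5c1 ⇒ r5c1=2.
Step 22. [r3c3∈{7}] r3c3's peers cover all but 7. So r3c3=7.
Step 23. [r7c5∈{9}] only 9 remains possible at r7c5. So r7c5=9.
Step 24. [r8c8∈{7}] r8c8 is down to just 7. So r8c8=7.
Step 25. [r9c6∈{3}] r9c6 has the single candidate 3 ⇒ r9c6=3.
Step 26. [r9c2∈{1}] r9c2 is down to just 1 ⇒ r9c2=1.
Step 27. [r5c4∈{3}] r5c4's peers cover all but 3 ⇒ r5c4=3.
Step 28. [r4c2∈{7}] nothing but 7 survives at r4c2. So r4c2=7.
Step 29. [r8c5∈{4}] nothing but 4 survives at r8c5 ⇒ r8c5=4.
Step 30. [r7c1∈{5}] only 5 remains possible at r7c1 ⇒ r7c1=5.
Step 31. [r2c8∈{3}] r2c8's peers cover all but 3 ⇒ r2c8=3.
Step 32. [r5c8∈{5}] only 5 remains possible at r5c8 ⇒ r5c8=5.
Step 33. [r2c2∈{8}] r2c2 is down to just 8. So r2c2=8.
Step 34. [r6c4∈{7}] only 7 remains possible at r6c4. So r6c4=7.
Step 35. [r4c7∈{6}] nothing but 6 survives at r4c7, so r4c7=6.
Step 36. [r4c6∈{5}] r4c6's peers cover all but 5 ⇒ r4c6=5.
Step 37. [r2c3∈{5}] r2c3 has the single candidate 5 ⇒ r2c3=5.
Step 38. [r9c3∈{2}] r9c3 is down to just 2, so r9c3=2.
Step 39. [r2c7∈{2}] nothing but 2 survives at r2c7. So r2c7=2.
Step 40. [r2c9∈{9}] r2c9's peers cover all but 9, so r2c9=9.
Step 41. [r6c6∈{4}] r6c6 has the single candidate 4, so r6c6=4.
Step 42. [r1c3∈{6}] only 6 remains possible at r1c3, so r1c3=6.
Step 43. [r9c8∈{8}] r9c8 has the single candidate 8 ⇒ r9c8=8.

Answer: 9 2 6 5 3 8 4 1 7 / 1 8 5 4 7 6 2 3 9 / 4 3 7 9 1 2 8 6 5 / 3 7 9 1 2 5 6 4 8 / 2 4 8 3 6 9 7 5 1 / 6 5 1 7 8 4 3 9 2 / 5 6 4 8 9 7 1 2 3 / 8 9 3 2 4 1 5 7 6 / 7 1 2 6 5 3 9 8 4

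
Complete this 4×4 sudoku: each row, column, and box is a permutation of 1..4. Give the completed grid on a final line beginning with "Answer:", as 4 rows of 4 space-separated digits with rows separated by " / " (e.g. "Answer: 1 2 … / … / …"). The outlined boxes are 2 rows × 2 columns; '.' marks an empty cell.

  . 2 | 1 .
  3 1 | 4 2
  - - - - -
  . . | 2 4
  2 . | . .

Step 1. [r4c3∈{3}] r4c3 is down to just 3, so r4c3=3.
Step 2. [r4c4∈{1}] r4c4's peers cover all but 1 ⇒ r4c4=1.
Step 3. [r1c1∈{4}] r1c1 is down to just 4 ⇒ r1c1=4.
Step 4. [r3c1∈{1}] r3c1 is down to just 1. So r3c1=1.
Step 5. [r1c4∈{3}] r1c4 is down to just 3 ⇒ r1c4=3.
Step 6. [r3c2∈{3}] r3c2 is down to just 3 ⇒ r3c2=3.
Step 7. [r4c2∈{4}] nothing but 4 survives at r4c2 ⇒ r4c2=4.

Answer: 4 2 1 3 / 3 1 4 2 / 1 3 2 4 / 2 4 3 1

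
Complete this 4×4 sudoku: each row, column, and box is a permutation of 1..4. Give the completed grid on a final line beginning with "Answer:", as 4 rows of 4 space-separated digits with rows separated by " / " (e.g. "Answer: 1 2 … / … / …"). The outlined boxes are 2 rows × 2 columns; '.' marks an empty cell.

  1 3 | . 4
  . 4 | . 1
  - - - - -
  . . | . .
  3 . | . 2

Step 1. [r2c3∈{2,3}] row 2 places 3 nowhere but r2c3. So r2c3=3.
Step 2. [r3c2∈{1,2}] col 2 places 2 nowhere but r3c2. So r3c2=2.
Step 3. [r3c3∈{1,4}] across row 3, 1 lands solely at r3c3 ⇒ r3c3=1.
Step 4. [r1c3∈{2}] nothing but 2 survives at r1c3, so r1c3=2.
Step 5. [r2c1∈{2}] only 2 remains possible at r2c1. So r2c1=2.
Step 6. [r4c3∈{4}] r4c3 is down to just 4. So r4c3=4.
Step 7. [r4c2∈{1}] nothing but 1 survives at r4c2 ⇒ r4c2=1.
Step 8. [r3c1∈{4}] r3c1's peers cover all but 4, so r3c1=4.
Step 9. [r3c4∈{3}] nothing but 3 survives at r3c4, so r3c4=3.

Answer: 1 3 2 4 / 2 4 3 1 / 4 2 1 3 / 3 1 4 2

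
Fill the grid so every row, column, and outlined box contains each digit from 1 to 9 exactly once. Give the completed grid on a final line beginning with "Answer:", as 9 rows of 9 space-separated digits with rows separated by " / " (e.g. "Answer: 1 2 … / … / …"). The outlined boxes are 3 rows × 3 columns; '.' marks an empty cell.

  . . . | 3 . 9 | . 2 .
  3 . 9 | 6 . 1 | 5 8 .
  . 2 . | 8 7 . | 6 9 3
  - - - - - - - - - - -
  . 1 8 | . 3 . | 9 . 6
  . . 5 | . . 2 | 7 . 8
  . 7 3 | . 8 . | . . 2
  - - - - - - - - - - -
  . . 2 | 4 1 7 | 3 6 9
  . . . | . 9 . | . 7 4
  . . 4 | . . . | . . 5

Step 1. [r9c1∈{1,6,7,8,9}] in row 9, 7 fits only at r9c1 ⇒ r9c1=7.
Step 2. [r1c7∈{1,4}] 4 has one home in box 3: r1c7 ⇒ r1c7=4.
Step 3. [r6c7∈{1}] r6c7 is down to just 1 ⇒ r6c7=1.
Step 4. [r3c3∈{1}] nothing but 1 survives at r3c3 ⇒ r3c3=1.
Step 5. [r8c3∈{6}] only 6 remains possible at r8c3 ⇒ r8c3=6.
Step 6. [r1c5∈{5}] only 5 remains possible at r1c5, so r1c5=5.
Step 7. [r3c6∈{4}] only 4 remains possible at r3c6. So r3c6=4.
Step 8. [r4c6∈{5}] r4c6's peers cover all but 5, so r4c6=5.
Step 9. [r5c5∈{4,6}] 4 has one home in col 5: r5c5 ⇒ r5c5=4.
Step 10. [r9c4∈{2}] only 2 remains possible at r9c4 ⇒ r9c4=2.
Step 11. [r9c7∈{8}] only 8 remains possible at r9c7 ⇒ r9c7=8.
Step 12. [r8c6∈{3,8}] col 6 places 8 nowhere but r8c6, so r8c6=8.
Step 13. [r4c8∈{4}] only 4 remains possible at r4c8 ⇒ r4c8=4.
Step 14. [r6c6∈{6}] r6c6 has the single candidate 6 ⇒ r6c6=6.
Step 15. [r6c4∈{9}] only 9 remains possible at r6c4, so r6c4=9.
Step 16. [r8c2∈{3,5}] across row 8, 3 lands solely at r8c2, so r8c2=3.
Step 17. [r7c2∈{5,8}] r7c2 is the only open cell in col 2 admitting 5 ⇒ r7c2=5.
Step 18. [r5c1∈{6,9}] 9 has one home in col 1: r5c1. So r5c1=9.
Step 19. [r1c1∈{6,8}] across col 1, 6 lands solely at r1c1 ⇒ r1c1=6.
Step 20. [r1c3∈{7}] only 7 remains possible at r1c3, so r1c3=7.
Step 21. [r2c9∈{7}] r2c9 has the single candidate 7. So r2c9=7.
Step 22. [r2c5∈{2}] r2c5 is down to just 2. So r2c5=2.
Step 23. [r8c4∈{5}] r8c4 is down to just 5. So r8c4=5.
Step 24. [r6c8∈{5}] r6c8's peers cover all but 5. So r6c8=5.
Step 25. [r5c2∈{6}] r5c2 is down to just 6, so r5c2=6.
Step 26. [r4c4∈{7}] nothing but 7 survives at r4c4. So r4c4=7.
Step 27. [r8c1∈{1}] r8c1 is down to just 1 ⇒ r8c1=1.
Step 28. [r9c8∈{1}] r9c8 has the single candidate 1. So r9c8=1.
Step 29. [r8c7∈{2}] r8c7 has the single candidate 2. So r8c7=2.
Step 30. [r1c9∈{1}] nothing but 1 survives at r1c9 ⇒ r1c9=1.
Step 31. [r2c2∈{4}] only 4 remains possible at r2c2 ⇒ r2c2=4.
Step 32. [r4c1∈{2}] r4c1 has the single candidate 2 ⇒ r4c1=2.
Step 33. [r6c1∈{4}] only 4 remains possible at r6c1 ⇒ r6c1=4.
Step 34. [r3c1∈{5}] r3c1 is down to just 5. So r3c1=5.
Step 35. [r9c6∈{3}] only 3 remains possible at r9c6. So r9c6=3.
Step 36. [r1c2∈{8}] nothing but 8 survives at r1c2 ⇒ r1c2=8.
Step 37. [r5c4∈{1}] r5c4 has the single candidate 1 ⇒ r5c4=1.
Step 38. [r5c8∈{3}] nothing but 3 survives at r5c8 ⇒ r5c8=3.
Step 39. [r7c1∈{8}] r7c1's peers cover all but 8 ⇒ r7c1=8.
Step 40. [r9c2∈{9}] r9c2 has the single candidate 9 ⇒ r9c2=9.
Step 41. [r9c5∈{6}] r9c5 has the single candidate 6. So r9c5=6.

Answer: 6 8 7 3 5 9 4 2 1 / 3 4 9 6 2 1 5 8 7 / 5 2 1 8 7 4 6 9 3 / 2 1 8 7 3 5 9 4 6 / 9 6 5 1 4 2 7 3 8 / 4 7 3 9 8 6 1 5 2 / 8 5 2 4 1 7 3 6 9 / 1 3 6 5 9 8 2 7 4 / 7 9 4 2 6 3 8 1 5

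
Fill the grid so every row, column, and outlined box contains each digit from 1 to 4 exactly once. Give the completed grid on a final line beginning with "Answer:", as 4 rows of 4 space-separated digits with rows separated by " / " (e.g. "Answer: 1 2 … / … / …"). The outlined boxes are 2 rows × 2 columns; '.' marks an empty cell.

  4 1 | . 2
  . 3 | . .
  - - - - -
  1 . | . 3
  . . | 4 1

Step 1. [r4c2∈{2}] nothing but 2 survives at r4c2 ⇒ r4c2=2.
Step 2. [r1c3∈{3}] only 3 remains possible at r1c3. So r1c3=3.
Step 3. [r2c1∈{2}] nothing but 2 survives at r2c1, so r2c1=2.
Step 4. [r2c4∈{4}] only 4 remains possible at r2c4 ⇒ r2c4=4.
Step 5. [r4c1∈{3}] r4c1's peers cover all but 3, so r4c1=3.
Step 6. [r3c3∈{2}] nothing but 2 survives at r3c3 ⇒ r3c3=2.
Step 7. [r3c2∈{4}] nothing but 4 survives at r3c2 ⇒ r3c2=4.
Step 8. [r2c3∈{1}] only 1 remains possible at r2c3. So r2c3=1.

Answer: 4 1 3 2 / 2 3 1 4 / 1 4 2 3 / 3 2 4 1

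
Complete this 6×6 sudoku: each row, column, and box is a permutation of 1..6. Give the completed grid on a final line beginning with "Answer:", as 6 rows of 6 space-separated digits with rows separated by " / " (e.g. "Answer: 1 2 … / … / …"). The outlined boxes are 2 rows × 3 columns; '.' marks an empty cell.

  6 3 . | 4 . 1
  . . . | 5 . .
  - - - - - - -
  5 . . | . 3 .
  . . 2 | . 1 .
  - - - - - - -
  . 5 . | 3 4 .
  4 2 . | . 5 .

Step 1. [r6c6∈{6}] r6c6's peers cover all but 6. So r6c6=6.
Step 2. [r5c1∈{1}] only 1 remains possible at r5c1. So r5c1=1.
Step 3. [r2c1∈{2}] r2c1's peers cover all but 2 ⇒ r2c1=2.
Step 4. [r4c4∈{6}] nothing but 6 survives at r4c4. So r4c4=6.
Step 5. [r4c2∈{4}] nothing but 4 survives at r4c2, so r4c2=4.
Step 6. [r2c2∈{1}] r2c2 is down to just 1, so r2c2=1.
Step 7. [r3c6∈{2,4}] 4 has one home in row 3: r3c6 ⇒ r3c6=4.
Step 8. [r5c3∈{6}] r5c3's peers cover all but 6, so r5c3=6.
Step 9. [r4c6∈{5}] r4c6 has the single candidate 5, so r4c6=5.
Step 10. [r3c4∈{2}] nothing but 2 survives at r3c4 ⇒ r3c4=2.
Step 11. [r1c3∈{5}] only 5 remains possible at r1c3. So r1c3=5.
Step 12. [r5c6∈{2}] only 2 remains possible at r5c6 ⇒ r5c6=2.
Step 13. [r3c3∈{1}] r3c3's peers cover all but 1 ⇒ r3c3=1.
Step 14. [r3c2∈{6}] r3c2 is down to just 6 ⇒ r3c2=6.
Step 15. [r6c3∈{3}] r6c3's peers cover all but 3, so r6c3=3.
Step 16. [r2c5∈{6}] nothing but 6 survives at r2c5. So r2c5=6.
Step 17. [r2c6∈{3}] r2c6's peers cover all but 3 ⇒ r2c6=3.
Step 18. [r6c4∈{1}] nothing but 1 survives at r6c4, so r6c4=1.
Step 19. [r2c3∈{4}] r2c3 has the single candidate 4 ⇒ r2c3=4.
Step 20. [r1c5∈{2}] r1c5 is down to just 2 ⇒ r1c5=2.
Step 21. [r4c1∈{3}] r4c1 is down to just 3 ⇒ r4c1=3.

Answer: 6 3 5 4 2 1 / 2 1 4 5 6 3 / 5 6 1 2 3 4 / 3 4 2 6 1 5 / 1 5 6 3 4 2 / 4 2 3 1 5 6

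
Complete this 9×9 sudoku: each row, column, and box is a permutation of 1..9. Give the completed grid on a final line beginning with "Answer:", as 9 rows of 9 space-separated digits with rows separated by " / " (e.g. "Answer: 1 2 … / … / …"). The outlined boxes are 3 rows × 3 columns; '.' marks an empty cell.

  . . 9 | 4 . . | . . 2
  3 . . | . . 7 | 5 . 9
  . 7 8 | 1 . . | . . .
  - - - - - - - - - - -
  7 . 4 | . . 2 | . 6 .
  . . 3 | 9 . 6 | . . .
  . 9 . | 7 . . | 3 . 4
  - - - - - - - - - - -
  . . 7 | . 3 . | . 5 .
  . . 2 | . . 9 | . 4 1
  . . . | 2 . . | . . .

Step 1. [r2c2∈{1,2,4,6}] in row 2, 4 fits only at r2c2. So r2c2=4.
Step 2. [r5c2∈{1,2,5,8}] 2 has one home in col 2: r5c2. So r5c2=2.
Step 3. [r9c8∈{3,7,8,9}] 9 has one home in col 8: r9c8. So r9c8=9.
Step 4. [r9c9∈{3,6,7,8}] r9c9 is the only open cell in box 9 admitting 3, so r9c9=3.
Step 5. [r3c9∈{6}] r3c9 is down to just 6 ⇒ r3c9=6.
Step 6. [r7c9∈{8}] only 8 remains possible at r7c9 ⇒ r7c9=8.
Step 7. [r7c4∈{6}] only 6 remains possible at r7c4 ⇒ r7c4=6.
Step 8. [r7c2∈{1}] nothing but 1 survives at r7c2. So r7c2=1.
Step 9. [r2c4∈{8}] r2c4's peers cover all but 8. So r2c4=8.
Step 10. [r8c4∈{5}] r8c4 has the single candidate 5 ⇒ r8c4=5.
Step 11. [r2c8∈{1}] r2c8 is down to just 1. So r2c8=1.
Step 12. [r6c3∈{1,5,6}] in col 3, 1 fits only at r6c3. So r6c3=1.
Step 13. [r6c1∈{5,6,8}] row 6 places 6 nowhere but r6c1, so r6c1=6.
Step 14. [r8c1∈{8}] r8c1 is down to just 8. So r8c1=8.
Step 15. [r5c1∈{5}] r5c1's peers cover all but 5 ⇒ r5c1=5.
Step 16. [r1c2∈{5,6}] in box 1, 5 fits only at r1c2 ⇒ r1c2=5.
Step 17. [r5c5∈{1,4,8}] in row 5, 4 fits only at r5c5 ⇒ r5c5=4.
Step 18. [r4c5∈{1,5,8}] in box 5, 1 fits only at r4c5. So r4c5=1.
Step 19. [r9c2∈{6}] nothing but 6 survives at r9c2, so r9c2=6.
Step 20. [r9c7∈{7}] r9c7 is down to just 7, so r9c7=7.
Step 21. [r1c8∈{3,7,8}] 7 has one home in row 1: r1c8, so r1c8=7.
Step 22. [r5c8∈{8}] only 8 remains possible at r5c8. So r5c8=8.
Step 23. [r9c6∈{1,4,8}] r9c6 is the only open cell in row 9 admitting 1, so r9c6=1.
Step 24. [r3c5∈{2,5,9}] r3c5 is the only open cell in row 3 admitting 9, so r3c5=9.
Step 25. [r3c6∈{3,5}] r3c6 is the only open cell in row 3 admitting 5. So r3c6=5.
Step 26. [r7c1∈{4,9}] across row 7, 9 lands solely at r7c1. So r7c1=9.
Step 27. [r2c5∈{2,6}] in row 2, 2 fits only at r2c5, so r2c5=2.
Step 28. [r6c6∈{8}] r6c6 has the single candidate 8. So r6c6=8.
Step 29. [r1c1∈{1}] only 1 remains possible at r1c1, so r1c1=1.
Step 30. [r5c7∈{1}] only 1 remains possible at r5c7 ⇒ r5c7=1.
Step 31. [r9c1∈{4}] only 4 remains possible at r9c1 ⇒ r9c1=4.
Step 32. [r1c6∈{3}] only 3 remains possible at r1c6, so r1c6=3.
Step 33. [r4c4∈{3}] only 3 remains possible at r4c4 ⇒ r4c4=3.
Step 34. [r6c8∈{2}] nothing but 2 survives at r6c8 ⇒ r6c8=2.
Step 35. [r8c5∈{7}] r8c5 has the single candidate 7. So r8c5=7.
Step 36. [r4c9∈{5}] r4c9 is down to just 5, so r4c9=5.
Step 37. [r4c7∈{9}] nothing but 9 survives at r4c7, so r4c7=9.
Step 38. [r6c5∈{5}] nothing but 5 survives at r6c5 ⇒ r6c5=5.
Step 39. [r5c9∈{7}] r5c9's peers cover all but 7 ⇒ r5c9=7.
Step 40. [r1c7∈{8}] r1c7 has the single candidate 8 ⇒ r1c7=8.
Step 41. [r4c2∈{8}] r4c2 has the single candidate 8. So r4c2=8.
Step 42. [r9c5∈{8}] r9c5 has the single candidate 8 ⇒ r9c5=8.
Step 43. [r1c5∈{6}] r1c5 is down to just 6, so r1c5=6.
Step 44. [r7c7∈{2}] nothing but 2 survives at r7c7 ⇒ r7c7=2.
Step 45. [r3c1∈{2}] r3c1 is down to just 2. So r3c1=2.
Step 46. [r8c7∈{6}] r8c7's peers cover all but 6. So r8c7=6.
Step 47. [r7c6∈{4}] r7c6's peers cover all but 4, so r7c6=4.
Step 48. [r3c7∈{4}] r3c7 has the single candidate 4, so r3c7=4.
Step 49. [r8c2∈{3}] nothing but 3 survives at r8c2. So r8c2=3.
Step 50. [r2c3∈{6}] r2c3 is down to just 6. So r2c3=6.
Step 51. [r9c3∈{5}] r9c3 is down to just 5, so r9c3=5.
Step 52. [r3c8∈{3}] r3c8 is down to just 3 ⇒ r3c8=3.

Answer: 1 5 9 4 6 3 8 7 2 / 3 4 6 8 2 7 5 1 9 / 2 7 8 1 9 5 4 3 6 / 7 8 4 3 1 2 9 6 5 / 5 2 3 9 4 6 1 8 7 / 6 9 1 7 5 8 3 2 4 / 9 1 7 6 3 4 2 5 8 / 8 3 2 5 7 9 6 4 1 / 4 6 5 2 8 1 7 9 3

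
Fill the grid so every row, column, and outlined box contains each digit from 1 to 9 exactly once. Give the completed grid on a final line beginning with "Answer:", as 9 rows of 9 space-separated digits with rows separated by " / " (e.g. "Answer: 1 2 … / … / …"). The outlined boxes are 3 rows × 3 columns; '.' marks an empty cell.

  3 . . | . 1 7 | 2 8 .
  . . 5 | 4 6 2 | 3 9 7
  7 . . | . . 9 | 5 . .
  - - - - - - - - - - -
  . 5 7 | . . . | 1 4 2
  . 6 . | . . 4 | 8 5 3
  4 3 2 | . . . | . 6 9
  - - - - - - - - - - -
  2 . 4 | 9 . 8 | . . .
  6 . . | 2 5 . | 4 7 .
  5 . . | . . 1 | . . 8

Step 1. [r8c9∈{1}] r8c9's peers cover all but 1 ⇒ r8c9=1.
Step 2. [r8c6∈{3}] nothing but 3 survives at r8c6 ⇒ r8c6=3.
Step 3. [r7c5∈{7}] r7c5 is down to just 7, so r7c5=7.
Step 4. [r4c1∈{8,9}] across box 4, 8 lands solely at r4c1 ⇒ r4c1=8.
Step 5. [r6c4∈{1,5,7,8}] 1 has one home in row 6: r6c4, so r6c4=1.
Step 6. [r2c1∈{1}] nothing but 1 survives at r2c1 ⇒ r2c1=1.
Step 7. [r3c4∈{3,8}] 8 has one home in col 4: r3c4 ⇒ r3c4=8.
Step 8. [r9c7∈{6,9}] across col 7, 9 lands solely at r9c7 ⇒ r9c7=9.
Step 9. [r5c1∈{9}] nothing but 9 survives at r5c1. So r5c1=9.
Step 10. [r4c4∈{3,6}] col 4 places 3 nowhere but r4c4. So r4c4=3.
Step 11. [r3c3∈{6}] only 6 remains possible at r3c3. So r3c3=6.
Step 12. [r1c3∈{9}] nothing but 9 survives at r1c3, so r1c3=9.
Step 13. [r1c9∈{4,6}] across row 1, 6 lands solely at r1c9 ⇒ r1c9=6.
Step 14. [r7c8∈{3}] r7c8's peers cover all but 3, so r7c8=3.
Step 15. [r8c3∈{8}] r8c3 is down to just 8, so r8c3=8.
Step 16. [r1c2∈{4}] r1c2's peers cover all but 4. So r1c2=4.
Step 17. [r6c5∈{8}] r6c5's peers cover all but 8. So r6c5=8.
Step 18. [r7c9∈{5}] only 5 remains possible at r7c9, so r7c9=5.
Step 19. [r5c5∈{2}] r5c5's peers cover all but 2, so r5c5=2.
Step 20. [r5c4∈{7}] only 7 remains possible at r5c4, so r5c4=7.
Step 21. [r9c5∈{4}] r9c5 is down to just 4, so r9c5=4.
Step 22. [r7c2∈{1}] r7c2 has the single candidate 1, so r7c2=1.
Step 23. [r9c2∈{7}] nothing but 7 survives at r9c2 ⇒ r9c2=7.
Step 24. [r1c4∈{5}] r1c4 is down to just 5, so r1c4=5.
Step 25. [r9c8∈{2}] nothing but 2 survives at r9c8 ⇒ r9c8=2.
Step 26. [r5c3∈{1}] r5c3's peers cover all but 1, so r5c3=1.
Step 27. [r3c5∈{3}] r3c5 is down to just 3, so r3c5=3.
Step 28. [r7c7∈{6}] nothing but 6 survives at r7c7. So r7c7=6.
Step 29. [r6c7∈{7}] r6c7's peers cover all but 7 ⇒ r6c7=7.
Step 30. [r8c2∈{9}] only 9 remains possible at r8c2 ⇒ r8c2=9.
Step 31. [r2c2∈{8}] r2c2's peers cover all but 8. So r2c2=8.
Step 32. [r9c4∈{6}] r9c4's peers cover all but 6 ⇒ r9c4=6.
Step 33. [r9c3∈{3}] only 3 remains possible at r9c3. So r9c3=3.
Step 34. [r3c2∈{2}] only 2 remains possible at r3c2. So r3c2=2.
Step 35. [r6c6∈{5}] r6c6 is down to just 5, so r6c6=5.
Step 36. [r4c5∈{9}] r4c5 is down to just 9, so r4c5=9.
Step 37. [r3c9∈{4}] r3c9 has the single candidate 4 ⇒ r3c9=4.
Step 38. [r3c8∈{1}] r3c8 is down to just 1, so r3c8=1.
Step 39. [r4c6∈{6}] only 6 remains possible at r4c6. So r4c6=6.

Answer: 3 4 9 5 1 7 2 8 6 / 1 8 5 4 6 2 3 9 7 / 7 2 6 8 3 9 5 1 4 / 8 5 7 3 9 6 1 4 2 / 9 6 1 7 2 4 8 5 3 / 4 3 2 1 8 5 7 6 9 / 2 1 4 9 7 8 6 3 5 / 6 9 8 2 5 3 4 7 1 / 5 7 3 6 4 1 9 2 8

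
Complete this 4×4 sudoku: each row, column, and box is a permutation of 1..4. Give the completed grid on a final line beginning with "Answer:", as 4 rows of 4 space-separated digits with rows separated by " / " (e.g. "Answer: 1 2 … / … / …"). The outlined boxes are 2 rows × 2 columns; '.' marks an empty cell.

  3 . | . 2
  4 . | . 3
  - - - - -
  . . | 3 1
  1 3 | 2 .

Step 1. [r2c2∈{1,2}] across row 2, 2 lands solely at r2c2, so r2c2=2.
Step 2. [r2c3∈{1}] nothing but 1 survives at r2c3, so r2c3=1.
Step 3. [r3c2∈{4}] r3c2's peers cover all but 4. So r3c2=4.
Step 4. [r1c3∈{4}] only 4 remains possible at r1c3, so r1c3=4.
Step 5. [r4c4∈{4}] r4c4 is down to just 4. So r4c4=4.
Step 6. [r1c2∈{1}] r1c2 is down to just 1, so r1c2=1.
Step 7. [r3c1∈{2}] only 2 remains possible at r3c1. So r3c1=2.

Answer: 3 1 4 2 / 4 2 1 3 / 2 4 3 1 / 1 3 2 4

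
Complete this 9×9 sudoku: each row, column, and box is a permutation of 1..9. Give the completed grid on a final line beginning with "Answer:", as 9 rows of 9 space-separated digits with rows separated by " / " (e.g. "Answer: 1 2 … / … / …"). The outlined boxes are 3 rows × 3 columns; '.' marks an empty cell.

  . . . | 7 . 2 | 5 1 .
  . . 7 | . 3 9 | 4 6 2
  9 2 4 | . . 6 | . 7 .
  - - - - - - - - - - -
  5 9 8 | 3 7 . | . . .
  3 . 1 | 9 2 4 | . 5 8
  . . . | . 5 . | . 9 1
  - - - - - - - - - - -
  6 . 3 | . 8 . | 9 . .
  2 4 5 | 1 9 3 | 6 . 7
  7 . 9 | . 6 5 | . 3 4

Step 1. [r9c2∈{1,8}] 8 has one home in box 7: r9c2, so r9c2=8.
Step 2. [r5c2∈{6,7}] across row 5, 6 lands solely at r5c2 ⇒ r5c2=6.
Step 3. [r7c8∈{2}] r7c8 has the single candidate 2. So r7c8=2.
Step 4. [r6c7∈{2,3,7}] 3 has one home in row 6: r6c7 ⇒ r6c7=3.
Step 5. [r2c1∈{1,8}] in col 1, 1 fits only at r2c1 ⇒ r2c1=1.
Step 6. [r2c4∈{5,8}] across row 2, 8 lands solely at r2c4 ⇒ r2c4=8.
Step 7. [r1c9∈{3,9}] in row 1, 9 fits only at r1c9. So r1c9=9.
Step 8. [r1c1∈{8}] nothing but 8 survives at r1c1 ⇒ r1c1=8.
Step 9. [r4c7∈{2}] r4c7's peers cover all but 2 ⇒ r4c7=2.
Step 10. [r7c2∈{1}] r7c2 is down to just 1, so r7c2=1.
Step 11. [r1c5∈{4}] r1c5 has the single candidate 4, so r1c5=4.
Step 12. [r6c1∈{4}] only 4 remains possible at r6c1 ⇒ r6c1=4.
Step 13. [r6c4∈{6}] r6c4 has the single candidate 6. So r6c4=6.
Step 14. [r3c5∈{1}] r3c5 has the single candidate 1. So r3c5=1.
Step 15. [r2c2∈{5}] r2c2's peers cover all but 5 ⇒ r2c2=5.
Step 16. [r1c2∈{3}] only 3 remains possible at r1c2, so r1c2=3.
Step 17. [r3c9∈{3}] r3c9 is down to just 3 ⇒ r3c9=3.
Step 18. [r6c2∈{7}] r6c2 is down to just 7. So r6c2=7.
Step 19. [r7c6∈{7}] nothing but 7 survives at r7c6, so r7c6=7.
Step 20. [r8c8∈{8}] only 8 remains possible at r8c8, so r8c8=8.
Step 21. [r3c7∈{8}] only 8 remains possible at r3c7 ⇒ r3c7=8.
Step 22. [r3c4∈{5}] r3c4 has the single candidate 5. So r3c4=5.
Step 23. [r4c9∈{6}] only 6 remains possible at r4c9. So r4c9=6.
Step 24. [r4c8∈{4}] r4c8 is down to just 4, so r4c8=4.
Step 25. [r1c3∈{6}] r1c3 has the single candidate 6, so r1c3=6.
Step 26. [r7c4∈{4}] only 4 remains possible at r7c4, so r7c4=4.
Step 27. [r7c9∈{5}] r7c9 has the single candidate 5 ⇒ r7c9=5.
Step 28. [r5c7∈{7}] r5c7 is down to just 7, so r5c7=7.
Step 29. [r9c4∈{2}] r9c4's peers cover all but 2 ⇒ r9c4=2.
Step 30. [r6c6∈{8}] r6c6 is down to just 8 ⇒ r6c6=8.
Step 31. [r4c6∈{1}] r4c6 has the single candidate 1. So r4c6=1.
Step 32. [r6c3∈{2}] nothing but 2 survives at r6c3. So r6c3=2.
Step 33. [r9c7∈{1}] nothing but 1 survives at r9c7. So r9c7=1.

Answer: 8 3 6 7 4 2 5 1 9 / 1 5 7 8 3 9 4 6 2 / 9 2 4 5 1 6 8 7 3 / 5 9 8 3 7 1 2 4 6 / 3 6 1 9 2 4 7 5 8 / 4 7 2 6 5 8 3 9 1 / 6 1 3 4 8 7 9 2 5 / 2 4 5 1 9 3 6 8 7 / 7 8 9 2 6 5 1 3 4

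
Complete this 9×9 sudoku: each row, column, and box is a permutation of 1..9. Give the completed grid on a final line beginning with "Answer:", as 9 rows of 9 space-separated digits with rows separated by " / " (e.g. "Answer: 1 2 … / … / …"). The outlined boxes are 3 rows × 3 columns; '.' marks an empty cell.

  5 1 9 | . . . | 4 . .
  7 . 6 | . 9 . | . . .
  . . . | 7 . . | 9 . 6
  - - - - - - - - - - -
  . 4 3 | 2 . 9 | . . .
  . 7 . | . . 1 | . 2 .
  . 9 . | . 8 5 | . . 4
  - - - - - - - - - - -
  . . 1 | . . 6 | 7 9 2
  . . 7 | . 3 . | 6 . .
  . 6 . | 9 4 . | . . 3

Step 1. [r6c8∈{1,3,6,7}] in row 6, 7 fits only at r6c8 ⇒ r6c8=7.
Step 2. [r2c7∈{1,2,3,5,8}] r2c7 is the only open cell in col 7 admitting 2. So r2c7=2.
Step 3. [r5c5∈{6}] r5c5 is down to just 6. So r5c5=6.
Step 4. [r5c1∈{8}] nothing but 8 survives at r5c1. So r5c1=8.
Step 5. [r9c1∈{2}] only 2 remains possible at r9c1 ⇒ r9c1=2.
Step 6. [r8c4∈{1,5,8}] r8c4 is the only open cell in box 8 admitting 1 ⇒ r8c4=1.
Step 7. [r3c2∈{2,3,8}] r3c2 is the only open cell in col 2 admitting 2. So r3c2=2.
Step 8. [r4c8∈{1,5,6,8}] col 8 places 6 nowhere but r4c8. So r4c8=6.
Step 9. [r6c4∈{3}] only 3 remains possible at r6c4. So r6c4=3.
Step 10. [r6c7∈{1}] nothing but 1 survives at r6c7 ⇒ r6c7=1.
Step 11. [r9c8∈{1,5,8}] row 9 places 1 nowhere but r9c8, so r9c8=1.
Step 12. [r7c1∈{3,4}] row 7 places 4 nowhere but r7c1 ⇒ r7c1=4.
Step 13. [r5c3∈{5}] r5c3 has the single candidate 5. So r5c3=5.
Step 14. [r9c3∈{8}] r9c3 has the single candidate 8. So r9c3=8.
Step 15. [r2c2∈{3,8}] in col 2, 8 fits only at r2c2 ⇒ r2c2=8.
Step 16. [r9c7∈{5}] only 5 remains possible at r9c7. So r9c7=5.
Step 17. [r8c9∈{8}] nothing but 8 survives at r8c9 ⇒ r8c9=8.
Step 18. [r7c5∈{5}] only 5 remains possible at r7c5, so r7c5=5.
Step 19. [r3c8∈{3,5,8}] 5 has one home in row 3: r3c8, so r3c8=5.
Step 20. [r3c6∈{3,4,8}] in row 3, 8 fits only at r3c6 ⇒ r3c6=8.
Step 21. [r2c8∈{3}] only 3 remains possible at r2c8 ⇒ r2c8=3.
Step 22. [r1c6∈{2,3}] 3 has one home in row 1: r1c6. So r1c6=3.
Step 23. [r5c4∈{4}] r5c4's peers cover all but 4 ⇒ r5c4=4.
Step 24. [r4c1∈{1}] r4c1's peers cover all but 1 ⇒ r4c1=1.
Step 25. [r2c4∈{5}] nothing but 5 survives at r2c4. So r2c4=5.
Step 26. [r8c6∈{2}] r8c6's peers cover all but 2, so r8c6=2.
Step 27. [r8c8∈{4}] r8c8's peers cover all but 4, so r8c8=4.
Step 28. [r2c6∈{4}] r2c6 has the single candidate 4, so r2c6=4.
Step 29. [r4c7∈{8}] r4c7 has the single candidate 8. So r4c7=8.
Step 30. [r6c1∈{6}] only 6 remains possible at r6c1, so r6c1=6.
Step 31. [r5c9∈{9}] r5c9 has the single candidate 9 ⇒ r5c9=9.
Step 32. [r1c9∈{7}] only 7 remains possible at r1c9. So r1c9=7.
Step 33. [r5c7∈{3}] r5c7's peers cover all but 3 ⇒ r5c7=3.
Step 34. [r1c5∈{2}] only 2 remains possible at r1c5, so r1c5=2.
Step 35. [r7c2∈{3}] nothing but 3 survives at r7c2. So r7c2=3.
Step 36. [r9c6∈{7}] r9c6's peers cover all but 7. So r9c6=7.
Step 37. [r3c3∈{4}] r3c3 is down to just 4 ⇒ r3c3=4.
Step 38. [r1c8∈{8}] r1c8 has the single candidate 8. So r1c8=8.
Step 39. [r8c1∈{9}] r8c1's peers cover all but 9 ⇒ r8c1=9.
Step 40. [r4c9∈{5}] nothing but 5 survives at r4c9 ⇒ r4c9=5.
Step 41. [r6c3∈{2}] nothing but 2 survives at r6c3. So r6c3=2.
Step 42. [r4c5∈{7}] nothing but 7 survives at r4c5. So r4c5=7.
Step 43. [r7c4∈{8}] only 8 remains possible at r7c4. So r7c4=8.
Step 44. [r2c9∈{1}] r2c9's peers cover all but 1 ⇒ r2c9=1.
Step 45. [r1c4∈{6}] nothing but 6 survives at r1c4, so r1c4=6.
Step 46. [r3c5∈{1}] r3c5's peers cover all but 1, so r3c5=1.
Step 47. [r3c1∈{3}] nothing but 3 survives at r3c1. So r3c1=3.
Step 48. [r8c2∈{5}] r8c2 has the single candidate 5, so r8c2=5.

Answer: 5 1 9 6 2 3 4 8 7 / 7 8 6 5 9 4 2 3 1 / 3 2 4 7 1 8 9 5 6 / 1 4 3 2 7 9 8 6 5 / 8 7 5 4 6 1 3 2 9 / 6 9 2 3 8 5 1 7 4 / 4 3 1 8 5 6 7 9 2 / 9 5 7 1 3 2 6 4 8 / 2 6 8 9 4 7 5 1 3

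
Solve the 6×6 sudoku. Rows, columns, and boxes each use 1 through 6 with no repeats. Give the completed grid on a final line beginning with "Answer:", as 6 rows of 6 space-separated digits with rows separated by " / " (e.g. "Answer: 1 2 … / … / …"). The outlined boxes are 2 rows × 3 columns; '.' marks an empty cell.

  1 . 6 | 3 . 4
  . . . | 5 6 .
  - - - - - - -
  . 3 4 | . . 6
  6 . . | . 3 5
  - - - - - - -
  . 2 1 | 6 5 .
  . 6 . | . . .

Step 1. [r6c5∈{1,2,4}] in col 5, 4 fits only at r6c5. So r6c5=4.
Step 2. [r3c5∈{1,2}] col 5 places 1 nowhere but r3c5. So r3c5=1.
Step 3. [r3c4∈{2}] only 2 remains possible at r3c4, so r3c4=2.
Step 4. [r2c1∈{2,3,4}] 2 has one home in col 1: r2c1, so r2c1=2.
Step 5. [r6c3∈{3,5}] across col 3, 5 lands solely at r6c3, so r6c3=5.
Step 6. [r5c6∈{3}] nothing but 3 survives at r5c6 ⇒ r5c6=3.
Step 7. [r6c6∈{1,2}] row 6 places 2 nowhere but r6c6. So r6c6=2.
Step 8. [r2c2∈{4}] r2c2 has the single candidate 4. So r2c2=4.
Step 9. [r1c2∈{5}] only 5 remains possible at r1c2. So r1c2=5.
Step 10. [r4c4∈{4}] only 4 remains possible at r4c4, so r4c4=4.
Step 11. [r2c6∈{1}] only 1 remains possible at r2c6 ⇒ r2c6=1.
Step 12. [r6c1∈{3}] only 3 remains possible at r6c1. So r6c1=3.
Step 13. [r4c2∈{1}] r4c2 has the single candidate 1 ⇒ r4c2=1.
Step 14. [r5c1∈{4}] only 4 remains possible at r5c1. So r5c1=4.
Step 15. [r4c3∈{2}] nothing but 2 survives at r4c3 ⇒ r4c3=2.
Step 16. [r3c1∈{5}] r3c1 has the single candidate 5, so r3c1=5.
Step 17. [r2c3∈{3}] r2c3's peers cover all but 3, so r2c3=3.
Step 18. [r6c4∈{1}] r6c4's peers cover all but 1, so r6c4=1.
Step 19. [r1c5∈{2}] r1c5 has the single candidate 2 ⇒ r1c5=2.

Answer: 1 5 6 3 2 4 / 2 4 3 5 6 1 / 5 3 4 2 1 6 / 6 1 2 4 3 5 / 4 2 1 6 5 3 / 3 6 5 1 4 2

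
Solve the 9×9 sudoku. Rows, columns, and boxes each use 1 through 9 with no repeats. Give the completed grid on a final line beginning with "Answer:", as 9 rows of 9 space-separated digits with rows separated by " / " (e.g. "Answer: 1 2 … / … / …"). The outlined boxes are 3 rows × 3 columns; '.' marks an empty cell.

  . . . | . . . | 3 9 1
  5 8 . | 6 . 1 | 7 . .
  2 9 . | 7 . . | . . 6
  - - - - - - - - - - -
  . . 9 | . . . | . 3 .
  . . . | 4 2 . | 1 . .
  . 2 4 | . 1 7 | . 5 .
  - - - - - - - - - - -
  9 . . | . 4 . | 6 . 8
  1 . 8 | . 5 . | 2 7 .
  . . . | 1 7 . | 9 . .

Step 1. [r6c1∈{3,6,8}] 6 has one home in row 6: r6c1 ⇒ r6c1=6.
Step 2. [r9c6∈{2,3,6,8}] across row 9, 8 lands solely at r9c6, so r9c6=8.
Step 3. [r9c8∈{4}] r9c8's peers cover all but 4. So r9c8=4.
Step 4. [r9c1∈{3}] r9c1's peers cover all but 3, so r9c1=3.
Step 5. [r8c6∈{3,6,9}] r8c6 is the only open cell in box 8 admitting 6, so r8c6=6.
Step 6. [r6c4∈{3,8,9}] across row 6, 3 lands solely at r6c4 ⇒ r6c4=3.
Step 7. [r4c6∈{5}] r4c6 has the single candidate 5 ⇒ r4c6=5.
Step 8. [r4c4∈{8}] r4c4's peers cover all but 8. So r4c4=8.
Step 9. [r4c1∈{7}] r4c1 is down to just 7. So r4c1=7.
Step 10. [r3c8∈{8}] r3c8 has the single candidate 8, so r3c8=8.
Step 11. [r2c9∈{2,4}] across row 2, 4 lands solely at r2c9. So r2c9=4.
Step 12. [r3c5∈{3}] r3c5 has the single candidate 3. So r3c5=3.
Step 13. [r9c3∈{2,5,6}] r9c3 is the only open cell in row 9 admitting 2, so r9c3=2.
Step 14. [r5c2∈{3,5}] in col 2, 3 fits only at r5c2. So r5c2=3.
Step 15. [r1c3∈{6,7}] in col 3, 6 fits only at r1c3 ⇒ r1c3=6.
Step 16. [r7c3∈{5,7}] r7c3 is the only open cell in col 3 admitting 7 ⇒ r7c3=7.
Step 17. [r1c1∈{4}] r1c1's peers cover all but 4 ⇒ r1c1=4.
Step 18. [r7c4∈{2}] r7c4 has the single candidate 2. So r7c4=2.
Step 19. [r5c9∈{7,9}] r5c9 is the only open cell in row 5 admitting 7. So r5c9=7.
Step 20. [r9c9∈{5}] r9c9 has the single candidate 5 ⇒ r9c9=5.
Step 21. [r9c2∈{6}] r9c2 has the single candidate 6 ⇒ r9c2=6.
Step 22. [r2c5∈{9}] r2c5 is down to just 9. So r2c5=9.
Step 23. [r1c5∈{8}] nothing but 8 survives at r1c5. So r1c5=8.
Step 24. [r8c4∈{9}] r8c4 has the single candidate 9 ⇒ r8c4=9.
Step 25. [r1c6∈{2}] r1c6 is down to just 2 ⇒ r1c6=2.
Step 26. [r7c6∈{3}] r7c6 has the single candidate 3. So r7c6=3.
Step 27. [r5c1∈{8}] nothing but 8 survives at r5c1 ⇒ r5c1=8.
Step 28. [r7c2∈{5}] r7c2's peers cover all but 5 ⇒ r7c2=5.
Step 29. [r5c6∈{9}] r5c6's peers cover all but 9 ⇒ r5c6=9.
Step 30. [r7c8∈{1}] only 1 remains possible at r7c8, so r7c8=1.
Step 31. [r4c5∈{6}] nothing but 6 survives at r4c5 ⇒ r4c5=6.
Step 32. [r3c6∈{4}] nothing but 4 survives at r3c6 ⇒ r3c6=4.
Step 33. [r1c4∈{5}] r1c4 has the single candidate 5 ⇒ r1c4=5.
Step 34. [r6c7∈{8}] r6c7 has the single candidate 8 ⇒ r6c7=8.
Step 35. [r4c9∈{2}] r4c9 is down to just 2 ⇒ r4c9=2.
Step 36. [r4c7∈{4}] r4c7 has the single candidate 4 ⇒ r4c7=4.
Step 37. [r1c2∈{7}] r1c2's peers cover all but 7, so r1c2=7.
Step 38. [r2c8∈{2}] r2c8 has the single candidate 2. So r2c8=2.
Step 39. [r3c3∈{1}] only 1 remains possible at r3c3 ⇒ r3c3=1.
Step 40. [r2c3∈{3}] r2c3 has the single candidate 3, so r2c3=3.
Step 41. [r5c3∈{5}] nothing but 5 survives at r5c3 ⇒ r5c3=5.
Step 42. [r4c2∈{1}] nothing but 1 survives at r4c2, so r4c2=1.
Step 43. [r5c8∈{6}] r5c8's peers cover all but 6. So r5c8=6.
Step 44. [r3c7∈{5}] r3c7 has the single candidate 5. So r3c7=5.
Step 45. [r8c2∈{4}] r8c2 has the single candidate 4. So r8c2=4.
Step 46. [r8c9∈{3}] r8c9's peers cover all but 3 ⇒ r8c9=3.
Step 47. [r6c9∈{9}] r6c9's peers cover all but 9 ⇒ r6c9=9.

Answer: 4 7 6 5 8 2 3 9 1 / 5 8 3 6 9 1 7 2 4 / 2 9 1 7 3 4 5 8 6 / 7 1 9 8 6 5 4 3 2 / 8 3 5 4 2 9 1 6 7 / 6 2 4 3 1 7 8 5 9 / 9 5 7 2 4 3 6 1 8 / 1 4 8 9 5 6 2 7 3 / 3 6 2 1 7 8 9 4 5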